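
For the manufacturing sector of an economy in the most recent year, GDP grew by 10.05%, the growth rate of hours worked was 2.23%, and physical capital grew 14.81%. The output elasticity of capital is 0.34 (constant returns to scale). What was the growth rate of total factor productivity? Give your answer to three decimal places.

Labor's share = 1 − 0.34 = 0.66.
Physical capital: 0.34 × 14.81 = 5.0354 pp.
Hours worked: 0.66 × 2.23 = 1.4718 pp.
TFP growth = 10.05 − 6.5072 = 3.5428%.

3.543%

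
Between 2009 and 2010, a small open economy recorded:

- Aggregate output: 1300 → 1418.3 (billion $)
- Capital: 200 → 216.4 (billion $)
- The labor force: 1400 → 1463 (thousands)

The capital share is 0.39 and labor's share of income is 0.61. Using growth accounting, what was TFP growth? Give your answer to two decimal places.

Aggregate output growth = (1418.3 − 1300) / 1300 = 9.1%.
Capital growth = (216.4 − 200) / 200 = 8.2%.
The labor force growth = (1463 − 1400) / 1400 = 4.5%.
Labor's share = 1 − 0.39 = 0.61.
Capital: 0.39 × 8.2 = 3.198 pp.
The labor force: 0.61 × 4.5 = 2.745 pp.
TFP growth = 9.1 − 5.943 = 3.157%.

3.16%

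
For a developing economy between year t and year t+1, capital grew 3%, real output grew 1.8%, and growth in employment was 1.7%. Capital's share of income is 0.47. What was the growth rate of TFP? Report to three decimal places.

Labor's share = 1 − 0.47 = 0.53.
Capital: 0.47 × 3 = 1.41 pp.
Employment: 0.53 × 1.7 = 0.901 pp.
TFP growth = 1.8 − 2.311 = -0.511%.

-0.511%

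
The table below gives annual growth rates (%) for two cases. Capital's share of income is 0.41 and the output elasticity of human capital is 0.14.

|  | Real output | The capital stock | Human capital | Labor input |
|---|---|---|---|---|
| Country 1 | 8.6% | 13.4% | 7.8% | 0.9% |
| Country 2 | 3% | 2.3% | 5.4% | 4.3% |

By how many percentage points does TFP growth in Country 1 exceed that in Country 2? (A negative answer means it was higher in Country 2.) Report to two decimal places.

2.24 percentage points

Labor's share = 1 − 0.41 − 0.14 = 0.45.
Country 1: TFP = 8.6 − 5.494 − 1.092 − 0.405 = 1.609%.
Country 2: TFP = 3 − 0.943 − 0.756 − 1.935 = -0.634%.
Difference = 1.609 − (-0.634) = 2.243 pp.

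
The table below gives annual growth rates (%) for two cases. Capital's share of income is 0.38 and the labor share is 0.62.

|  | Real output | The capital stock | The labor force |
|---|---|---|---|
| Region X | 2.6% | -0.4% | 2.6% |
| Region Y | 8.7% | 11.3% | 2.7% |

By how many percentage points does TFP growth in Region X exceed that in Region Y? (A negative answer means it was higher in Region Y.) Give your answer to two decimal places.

-1.59 percentage points

Labor's share = 1 − 0.38 = 0.62.
Region X: TFP = 2.6 + 0.152 − 1.612 = 1.14%.
Region Y: TFP = 8.7 − 4.294 − 1.674 = 2.732%.
Difference = 1.14 − (2.732) = -1.592 pp.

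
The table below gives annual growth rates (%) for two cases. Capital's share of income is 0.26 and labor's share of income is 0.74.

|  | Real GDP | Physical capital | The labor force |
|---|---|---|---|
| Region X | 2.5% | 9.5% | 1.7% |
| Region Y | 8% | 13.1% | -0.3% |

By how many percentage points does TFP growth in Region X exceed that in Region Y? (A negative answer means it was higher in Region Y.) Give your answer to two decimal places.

-6.04 percentage points

Labor's share = 1 − 0.26 = 0.74.
Region X: TFP = 2.5 − 2.47 − 1.258 = -1.228%.
Region Y: TFP = 8 − 3.406 + 0.222 = 4.816%.
Difference = -1.228 − (4.816) = -6.044 pp.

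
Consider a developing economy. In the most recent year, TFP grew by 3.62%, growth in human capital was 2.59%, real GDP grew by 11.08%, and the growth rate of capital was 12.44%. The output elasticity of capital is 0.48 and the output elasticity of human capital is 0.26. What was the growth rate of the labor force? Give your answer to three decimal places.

3.136%

Labor's share = 1 − 0.48 − 0.26 = 0.26.
gY = gA + 0.48×12.44 + 0.26×2.59 + 0.26×g.
0.26×g = 11.08 − 3.62 − 6.6446 = 0.8154.
g = 0.8154 / 0.26 = 3.13615%.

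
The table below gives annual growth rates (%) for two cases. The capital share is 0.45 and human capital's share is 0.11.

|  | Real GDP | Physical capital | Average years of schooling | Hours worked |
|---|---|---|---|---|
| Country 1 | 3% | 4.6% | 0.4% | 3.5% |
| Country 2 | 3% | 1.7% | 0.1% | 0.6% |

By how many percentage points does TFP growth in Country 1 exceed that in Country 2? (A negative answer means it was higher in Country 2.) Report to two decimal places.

-2.61 percentage points

Labor's share = 1 − 0.45 − 0.11 = 0.44.
Country 1: TFP = 3 − 2.07 − 0.044 − 1.54 = -0.654%.
Country 2: TFP = 3 − 0.765 − 0.011 − 0.264 = 1.96%.
Difference = -0.654 − (1.96) = -2.614 pp.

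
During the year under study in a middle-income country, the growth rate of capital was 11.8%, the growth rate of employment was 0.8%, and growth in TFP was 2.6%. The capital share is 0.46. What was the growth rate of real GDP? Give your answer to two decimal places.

Real GDP growth was 8.46%.

Labor's share = 1 − 0.46 = 0.54.
Capital: 0.46 × 11.8 = 5.428 pp.
Employment: 0.54 × 0.8 = 0.432 pp.
Output growth = 2.6 + 5.86 = 8.46%.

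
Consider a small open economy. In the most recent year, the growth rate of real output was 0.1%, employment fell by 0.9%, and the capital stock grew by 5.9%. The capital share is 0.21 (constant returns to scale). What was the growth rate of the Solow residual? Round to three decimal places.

Labor's share = 1 − 0.21 = 0.79.
The capital stock: 0.21 × 5.9 = 1.239 pp.
Employment: 0.79 × (-0.9) = -0.711 pp.
TFP growth = 0.1 − 0.528 = -0.428%.

-0.428%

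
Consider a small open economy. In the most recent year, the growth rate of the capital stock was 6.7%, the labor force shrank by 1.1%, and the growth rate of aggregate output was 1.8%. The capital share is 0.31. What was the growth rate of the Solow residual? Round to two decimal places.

Labor's share = 1 − 0.31 = 0.69.
The capital stock: 0.31 × 6.7 = 2.077 pp.
The labor force: 0.69 × (-1.1) = -0.759 pp.
TFP growth = 1.8 − 1.318 = 0.482%.

0.48%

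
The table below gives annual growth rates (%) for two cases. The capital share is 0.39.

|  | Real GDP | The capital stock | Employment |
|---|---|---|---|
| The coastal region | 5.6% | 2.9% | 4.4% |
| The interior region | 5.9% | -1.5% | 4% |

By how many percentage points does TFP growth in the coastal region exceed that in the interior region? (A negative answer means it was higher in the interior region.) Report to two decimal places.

Labor's share = 1 − 0.39 = 0.61.
The coastal region: TFP = 5.6 − 1.131 − 2.684 = 1.785%.
The interior region: TFP = 5.9 + 0.585 − 2.44 = 4.045%.
Difference = 1.785 − (4.045) = -2.26 pp.

-2.26 percentage points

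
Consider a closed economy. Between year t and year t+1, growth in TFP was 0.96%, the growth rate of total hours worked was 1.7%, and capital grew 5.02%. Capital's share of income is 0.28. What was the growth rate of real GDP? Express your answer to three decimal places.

Labor's share = 1 − 0.28 = 0.72.
Capital: 0.28 × 5.02 = 1.4056 pp.
Total hours worked: 0.72 × 1.7 = 1.224 pp.
Output growth = 0.96 + 2.6296 = 3.5896%.

3.590%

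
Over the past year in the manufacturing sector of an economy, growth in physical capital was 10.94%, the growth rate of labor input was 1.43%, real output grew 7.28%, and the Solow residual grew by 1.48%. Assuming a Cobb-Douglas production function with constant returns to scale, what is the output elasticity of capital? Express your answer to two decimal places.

gY = gA + α·gK + (1−α)·gL, so gY − gA − gL = α(gK − gL).
7.28 − 1.48 − 1.43 = α × (10.94 − 1.43).
4.37 = 9.51 α, so α = 0.4595.

α = 0.46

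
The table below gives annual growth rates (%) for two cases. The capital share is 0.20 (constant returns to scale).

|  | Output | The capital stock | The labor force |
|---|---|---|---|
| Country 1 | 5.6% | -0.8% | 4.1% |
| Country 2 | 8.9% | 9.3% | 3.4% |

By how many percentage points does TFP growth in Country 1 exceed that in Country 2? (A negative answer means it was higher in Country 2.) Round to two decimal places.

Labor's share = 1 − 0.2 = 0.8.
Country 1: TFP = 5.6 + 0.16 − 3.28 = 2.48%.
Country 2: TFP = 8.9 − 1.86 − 2.72 = 4.32%.
Difference = 2.48 − (4.32) = -1.84 pp.

-1.84 percentage points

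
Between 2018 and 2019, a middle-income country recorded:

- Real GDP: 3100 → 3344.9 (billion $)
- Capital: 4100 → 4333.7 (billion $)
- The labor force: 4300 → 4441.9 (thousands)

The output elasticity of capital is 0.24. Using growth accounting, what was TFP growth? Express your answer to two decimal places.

TFP grew 4.02%.

Real GDP growth = (3344.9 − 3100) / 3100 = 7.9%.
Capital growth = (4333.7 − 4100) / 4100 = 5.7%.
The labor force growth = (4441.9 − 4300) / 4300 = 3.3%.
Labor's share = 1 − 0.24 = 0.76.
Capital: 0.24 × 5.7 = 1.368 pp.
The labor force: 0.76 × 3.3 = 2.508 pp.
TFP growth = 7.9 − 3.876 = 4.024%.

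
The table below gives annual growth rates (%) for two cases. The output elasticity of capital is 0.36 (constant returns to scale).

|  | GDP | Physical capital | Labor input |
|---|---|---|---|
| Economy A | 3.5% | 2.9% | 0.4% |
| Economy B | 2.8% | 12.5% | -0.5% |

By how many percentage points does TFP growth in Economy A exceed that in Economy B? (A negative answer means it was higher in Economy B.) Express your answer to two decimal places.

3.58 percentage points

Labor's share = 1 − 0.36 = 0.64.
Economy A: TFP = 3.5 − 1.044 − 0.256 = 2.2%.
Economy B: TFP = 2.8 − 4.5 + 0.32 = -1.38%.
Difference = 2.2 − (-1.38) = 3.58 pp.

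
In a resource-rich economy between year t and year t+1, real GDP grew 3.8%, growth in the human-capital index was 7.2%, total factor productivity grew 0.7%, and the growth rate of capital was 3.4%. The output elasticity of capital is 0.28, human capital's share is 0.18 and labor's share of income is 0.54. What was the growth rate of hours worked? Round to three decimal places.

Labor's share = 1 − 0.28 − 0.18 = 0.54.
gY = gA + 0.28×3.4 + 0.18×7.2 + 0.54×g.
0.54×g = 3.8 − 0.7 − 2.248 = 0.852.
g = 0.852 / 0.54 = 1.57778%.

Hours worked grew 1.578%.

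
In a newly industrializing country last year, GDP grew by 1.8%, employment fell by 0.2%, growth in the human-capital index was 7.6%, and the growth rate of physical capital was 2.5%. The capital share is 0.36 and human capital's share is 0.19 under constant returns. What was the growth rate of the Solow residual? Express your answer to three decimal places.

-0.454%

Labor's share = 1 − 0.36 − 0.19 = 0.45.
Physical capital: 0.36 × 2.5 = 0.9 pp.
The human-capital index: 0.19 × 7.6 = 1.444 pp.
Employment: 0.45 × (-0.2) = -0.09 pp.
TFP growth = 1.8 − 2.254 = -0.454%.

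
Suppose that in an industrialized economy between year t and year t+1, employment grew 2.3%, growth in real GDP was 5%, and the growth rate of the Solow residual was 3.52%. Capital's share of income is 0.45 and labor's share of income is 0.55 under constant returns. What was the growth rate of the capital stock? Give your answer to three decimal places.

Labor's share = 1 − 0.45 = 0.55.
gY = gA + 0.55×2.3 + 0.45×g.
0.45×g = 5 − 3.52 − 1.265 = 0.215.
g = 0.215 / 0.45 = 0.47778%.

The capital stock grew 0.478%.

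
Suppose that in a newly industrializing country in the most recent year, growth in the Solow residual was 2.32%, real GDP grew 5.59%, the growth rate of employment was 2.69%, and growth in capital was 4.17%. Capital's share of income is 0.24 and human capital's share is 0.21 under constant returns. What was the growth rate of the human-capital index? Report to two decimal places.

Labor's share = 1 − 0.24 − 0.21 = 0.55.
gY = gA + 0.24×4.17 + 0.55×2.69 + 0.21×g.
0.21×g = 5.59 − 2.32 − 2.4803 = 0.7897.
g = 0.7897 / 0.21 = 3.7605%.

3.76%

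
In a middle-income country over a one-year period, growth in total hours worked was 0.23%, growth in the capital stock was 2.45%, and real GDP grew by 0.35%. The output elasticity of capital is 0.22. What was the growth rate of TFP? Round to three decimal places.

Labor's share = 1 − 0.22 = 0.78.
The capital stock: 0.22 × 2.45 = 0.539 pp.
Total hours worked: 0.78 × 0.23 = 0.1794 pp.
TFP growth = 0.35 − 0.7184 = -0.3684%.

-0.368%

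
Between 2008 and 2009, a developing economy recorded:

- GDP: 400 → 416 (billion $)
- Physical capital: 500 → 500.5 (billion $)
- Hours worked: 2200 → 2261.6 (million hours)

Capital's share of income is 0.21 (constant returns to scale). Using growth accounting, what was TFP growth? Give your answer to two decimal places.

GDP growth = (416 − 400) / 400 = 4%.
Physical capital growth = (500.5 − 500) / 500 = 0.1%.
Hours worked growth = (2261.6 − 2200) / 2200 = 2.8%.
Labor's share = 1 − 0.21 = 0.79.
Physical capital: 0.21 × 0.1 = 0.021 pp.
Hours worked: 0.79 × 2.8 = 2.212 pp.
TFP growth = 4 − 2.233 = 1.767%.

1.77%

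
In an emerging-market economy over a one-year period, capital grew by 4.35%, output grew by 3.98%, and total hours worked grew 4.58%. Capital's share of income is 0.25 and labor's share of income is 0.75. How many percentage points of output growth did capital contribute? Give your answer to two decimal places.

1.09 percentage points

Contribution = share × growth = 0.25 × 4.35 = 1.0875 pp.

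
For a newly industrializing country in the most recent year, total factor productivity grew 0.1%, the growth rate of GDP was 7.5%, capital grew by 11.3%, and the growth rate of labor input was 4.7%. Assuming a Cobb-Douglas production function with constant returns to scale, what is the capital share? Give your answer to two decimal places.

α = 0.41

gY = gA + α·gK + (1−α)·gL, so gY − gA − gL = α(gK − gL).
7.5 − 0.1 − 4.7 = α × (11.3 − 4.7).
2.7 = 6.6 α, so α = 0.4091.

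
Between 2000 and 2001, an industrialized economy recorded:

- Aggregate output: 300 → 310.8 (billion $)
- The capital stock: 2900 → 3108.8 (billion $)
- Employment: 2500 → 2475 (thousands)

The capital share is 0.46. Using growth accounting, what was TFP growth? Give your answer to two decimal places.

TFP growth was 0.83%.

Aggregate output growth = (310.8 − 300) / 300 = 3.6%.
The capital stock growth = (3108.8 − 2900) / 2900 = 7.2%.
Employment growth = (2475 − 2500) / 2500 = -1%.
Labor's share = 1 − 0.46 = 0.54.
The capital stock: 0.46 × 7.2 = 3.312 pp.
Employment: 0.54 × (-1) = -0.54 pp.
TFP growth = 3.6 − 2.772 = 0.828%.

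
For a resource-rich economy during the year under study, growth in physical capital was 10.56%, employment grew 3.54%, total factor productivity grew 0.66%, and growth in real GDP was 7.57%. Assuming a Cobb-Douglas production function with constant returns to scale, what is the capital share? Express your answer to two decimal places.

α = 0.48

gY = gA + α·gK + (1−α)·gL, so gY − gA − gL = α(gK − gL).
7.57 − 0.66 − 3.54 = α × (10.56 − 3.54).
3.37 = 7.02 α, so α = 0.4801.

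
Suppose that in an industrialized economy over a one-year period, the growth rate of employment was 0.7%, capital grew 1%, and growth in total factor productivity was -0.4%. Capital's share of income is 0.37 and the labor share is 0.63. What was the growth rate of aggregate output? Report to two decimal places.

0.41%

Labor's share = 1 − 0.37 = 0.63.
Capital: 0.37 × 1 = 0.37 pp.
Employment: 0.63 × 0.7 = 0.441 pp.
Output growth = -0.4 + 0.811 = 0.411%.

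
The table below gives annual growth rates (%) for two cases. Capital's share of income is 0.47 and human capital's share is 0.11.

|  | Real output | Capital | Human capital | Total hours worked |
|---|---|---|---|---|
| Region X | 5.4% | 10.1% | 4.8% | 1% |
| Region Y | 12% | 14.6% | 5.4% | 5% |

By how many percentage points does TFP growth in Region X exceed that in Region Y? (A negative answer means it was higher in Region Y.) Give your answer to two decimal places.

Labor's share = 1 − 0.47 − 0.11 = 0.42.
Region X: TFP = 5.4 − 4.747 − 0.528 − 0.42 = -0.295%.
Region Y: TFP = 12 − 6.862 − 0.594 − 2.1 = 2.444%.
Difference = -0.295 − (2.444) = -2.739 pp.

-2.74 percentage points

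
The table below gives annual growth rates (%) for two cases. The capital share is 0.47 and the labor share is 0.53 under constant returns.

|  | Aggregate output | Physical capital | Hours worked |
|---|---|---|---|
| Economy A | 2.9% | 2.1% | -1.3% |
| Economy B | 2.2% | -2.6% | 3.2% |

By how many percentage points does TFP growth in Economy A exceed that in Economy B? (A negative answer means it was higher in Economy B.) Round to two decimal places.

Labor's share = 1 − 0.47 = 0.53.
Economy A: TFP = 2.9 − 0.987 + 0.689 = 2.602%.
Economy B: TFP = 2.2 + 1.222 − 1.696 = 1.726%.
Difference = 2.602 − (1.726) = 0.876 pp.

0.88 percentage points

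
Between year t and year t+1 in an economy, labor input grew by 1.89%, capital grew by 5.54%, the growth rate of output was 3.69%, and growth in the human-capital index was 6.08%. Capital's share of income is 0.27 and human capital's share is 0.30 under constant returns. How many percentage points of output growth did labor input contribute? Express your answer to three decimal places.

Labor's share = 1 − 0.27 − 0.3 = 0.43.
Contribution = share × growth = 0.43 × 1.89 = 0.8127 pp.

0.813 pp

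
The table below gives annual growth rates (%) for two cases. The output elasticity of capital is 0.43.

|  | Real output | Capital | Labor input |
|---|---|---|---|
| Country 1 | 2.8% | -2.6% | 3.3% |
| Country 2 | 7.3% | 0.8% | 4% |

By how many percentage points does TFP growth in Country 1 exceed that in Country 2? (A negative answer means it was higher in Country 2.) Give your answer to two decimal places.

-2.64 percentage points

Labor's share = 1 − 0.43 = 0.57.
Country 1: TFP = 2.8 + 1.118 − 1.881 = 2.037%.
Country 2: TFP = 7.3 − 0.344 − 2.28 = 4.676%.
Difference = 2.037 − (4.676) = -2.639 pp.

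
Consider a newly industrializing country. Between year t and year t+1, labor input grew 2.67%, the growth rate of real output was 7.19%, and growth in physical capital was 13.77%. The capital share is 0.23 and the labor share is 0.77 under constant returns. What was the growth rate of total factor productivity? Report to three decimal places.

Labor's share = 1 − 0.23 = 0.77.
Physical capital: 0.23 × 13.77 = 3.1671 pp.
Labor input: 0.77 × 2.67 = 2.0559 pp.
TFP growth = 7.19 − 5.223 = 1.967%.

1.967%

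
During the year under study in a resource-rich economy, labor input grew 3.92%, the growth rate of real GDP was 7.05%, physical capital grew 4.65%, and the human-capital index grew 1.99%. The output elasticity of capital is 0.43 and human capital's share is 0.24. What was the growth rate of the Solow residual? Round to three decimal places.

3.279%

Labor's share = 1 − 0.43 − 0.24 = 0.33.
Physical capital: 0.43 × 4.65 = 1.9995 pp.
The human-capital index: 0.24 × 1.99 = 0.4776 pp.
Labor input: 0.33 × 3.92 = 1.2936 pp.
TFP growth = 7.05 − 3.7707 = 3.2793%.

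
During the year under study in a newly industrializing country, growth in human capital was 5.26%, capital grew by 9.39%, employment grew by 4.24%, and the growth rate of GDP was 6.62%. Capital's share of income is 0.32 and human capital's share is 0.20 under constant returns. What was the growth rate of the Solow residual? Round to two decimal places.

Labor's share = 1 − 0.32 − 0.2 = 0.48.
Capital: 0.32 × 9.39 = 3.0048 pp.
Human capital: 0.2 × 5.26 = 1.052 pp.
Employment: 0.48 × 4.24 = 2.0352 pp.
TFP growth = 6.62 − 6.092 = 0.528%.

The Solow residual growth was 0.53%.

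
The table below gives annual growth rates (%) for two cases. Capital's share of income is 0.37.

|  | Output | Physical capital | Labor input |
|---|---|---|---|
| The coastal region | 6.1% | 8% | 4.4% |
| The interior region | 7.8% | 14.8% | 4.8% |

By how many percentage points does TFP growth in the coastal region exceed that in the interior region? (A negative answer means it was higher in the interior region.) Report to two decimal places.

1.07 percentage points

Labor's share = 1 − 0.37 = 0.63.
The coastal region: TFP = 6.1 − 2.96 − 2.772 = 0.368%.
The interior region: TFP = 7.8 − 5.476 − 3.024 = -0.7%.
Difference = 0.368 − (-0.7) = 1.068 pp.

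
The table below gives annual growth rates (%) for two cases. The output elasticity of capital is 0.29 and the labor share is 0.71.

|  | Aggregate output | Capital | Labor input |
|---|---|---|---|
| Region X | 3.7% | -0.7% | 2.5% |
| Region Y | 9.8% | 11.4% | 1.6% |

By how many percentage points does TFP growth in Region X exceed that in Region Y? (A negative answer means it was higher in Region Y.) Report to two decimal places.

Labor's share = 1 − 0.29 = 0.71.
Region X: TFP = 3.7 + 0.203 − 1.775 = 2.128%.
Region Y: TFP = 9.8 − 3.306 − 1.136 = 5.358%.
Difference = 2.128 − (5.358) = -3.23 pp.

-3.23 percentage points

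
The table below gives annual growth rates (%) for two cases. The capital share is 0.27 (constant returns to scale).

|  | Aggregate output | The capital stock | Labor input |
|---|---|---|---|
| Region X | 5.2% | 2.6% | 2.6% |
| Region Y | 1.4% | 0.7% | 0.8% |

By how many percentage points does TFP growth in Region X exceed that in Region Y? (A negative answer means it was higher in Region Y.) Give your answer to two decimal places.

Labor's share = 1 − 0.27 = 0.73.
Region X: TFP = 5.2 − 0.702 − 1.898 = 2.6%.
Region Y: TFP = 1.4 − 0.189 − 0.584 = 0.627%.
Difference = 2.6 − (0.627) = 1.973 pp.

1.97 percentage points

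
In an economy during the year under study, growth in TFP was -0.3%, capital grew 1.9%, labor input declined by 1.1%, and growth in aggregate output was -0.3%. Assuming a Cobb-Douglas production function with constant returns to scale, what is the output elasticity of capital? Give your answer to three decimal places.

α = 0.367

gY = gA + α·gK + (1−α)·gL, so gY − gA − gL = α(gK − gL).
-0.3 + 0.3 + 1.1 = α × (1.9 − (-1.1)).
1.1 = 3 α, so α = 0.36667.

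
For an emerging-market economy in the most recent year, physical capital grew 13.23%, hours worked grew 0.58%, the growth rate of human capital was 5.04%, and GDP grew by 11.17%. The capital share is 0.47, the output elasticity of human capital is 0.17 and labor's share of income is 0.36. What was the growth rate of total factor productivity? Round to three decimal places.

Labor's share = 1 − 0.47 − 0.17 = 0.36.
Physical capital: 0.47 × 13.23 = 6.2181 pp.
Human capital: 0.17 × 5.04 = 0.8568 pp.
Hours worked: 0.36 × 0.58 = 0.2088 pp.
TFP growth = 11.17 − 7.2837 = 3.8863%.

Total factor productivity growth was 3.886%.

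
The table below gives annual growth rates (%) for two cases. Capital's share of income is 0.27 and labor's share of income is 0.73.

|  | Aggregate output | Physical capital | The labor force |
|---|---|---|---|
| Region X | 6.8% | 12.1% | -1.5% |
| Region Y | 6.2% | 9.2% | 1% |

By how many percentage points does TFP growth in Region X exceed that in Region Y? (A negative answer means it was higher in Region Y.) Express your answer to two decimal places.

Labor's share = 1 − 0.27 = 0.73.
Region X: TFP = 6.8 − 3.267 + 1.095 = 4.628%.
Region Y: TFP = 6.2 − 2.484 − 0.73 = 2.986%.
Difference = 4.628 − (2.986) = 1.642 pp.

1.64 percentage points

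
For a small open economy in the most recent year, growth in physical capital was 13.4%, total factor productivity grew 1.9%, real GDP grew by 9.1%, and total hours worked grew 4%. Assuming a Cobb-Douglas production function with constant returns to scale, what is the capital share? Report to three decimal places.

gY = gA + α·gK + (1−α)·gL, so gY − gA − gL = α(gK − gL).
9.1 − 1.9 − 4 = α × (13.4 − 4).
3.2 = 9.4 α, so α = 0.34043.

α = 0.340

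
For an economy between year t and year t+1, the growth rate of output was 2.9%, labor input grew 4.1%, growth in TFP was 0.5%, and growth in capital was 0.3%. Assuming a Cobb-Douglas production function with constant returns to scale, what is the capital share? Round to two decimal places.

0.45

gY = gA + α·gK + (1−α)·gL, so gY − gA − gL = α(gK − gL).
2.9 − 0.5 − 4.1 = α × (0.3 − 4.1).
-1.7 = -3.8 α, so α = 0.4474.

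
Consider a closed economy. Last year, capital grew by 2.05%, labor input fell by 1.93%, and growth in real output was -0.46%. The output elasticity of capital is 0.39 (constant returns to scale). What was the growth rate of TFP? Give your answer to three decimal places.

Labor's share = 1 − 0.39 = 0.61.
Capital: 0.39 × 2.05 = 0.7995 pp.
Labor input: 0.61 × (-1.93) = -1.1773 pp.
TFP growth = -0.46 + 0.3778 = -0.0822%.

-0.082%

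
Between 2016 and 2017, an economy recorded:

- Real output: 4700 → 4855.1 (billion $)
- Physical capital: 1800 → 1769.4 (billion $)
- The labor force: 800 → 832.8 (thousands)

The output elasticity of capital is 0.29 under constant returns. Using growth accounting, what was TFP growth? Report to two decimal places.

TFP grew 0.88%.

Real output growth = (4855.1 − 4700) / 4700 = 3.3%.
Physical capital growth = (1769.4 − 1800) / 1800 = -1.7%.
The labor force growth = (832.8 − 800) / 800 = 4.1%.
Labor's share = 1 − 0.29 = 0.71.
Physical capital: 0.29 × (-1.7) = -0.493 pp.
The labor force: 0.71 × 4.1 = 2.911 pp.
TFP growth = 3.3 − 2.418 = 0.882%.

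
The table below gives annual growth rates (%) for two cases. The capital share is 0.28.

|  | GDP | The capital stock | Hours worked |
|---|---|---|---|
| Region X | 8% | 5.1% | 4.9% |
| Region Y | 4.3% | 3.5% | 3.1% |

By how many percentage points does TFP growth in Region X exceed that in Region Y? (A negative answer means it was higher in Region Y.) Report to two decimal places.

1.96 percentage points

Labor's share = 1 − 0.28 = 0.72.
Region X: TFP = 8 − 1.428 − 3.528 = 3.044%.
Region Y: TFP = 4.3 − 0.98 − 2.232 = 1.088%.
Difference = 3.044 − (1.088) = 1.956 pp.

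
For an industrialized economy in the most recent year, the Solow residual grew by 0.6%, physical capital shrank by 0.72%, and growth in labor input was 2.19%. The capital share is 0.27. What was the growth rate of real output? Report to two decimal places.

2.00%

Labor's share = 1 − 0.27 = 0.73.
Physical capital: 0.27 × (-0.72) = -0.1944 pp.
Labor input: 0.73 × 2.19 = 1.5987 pp.
Output growth = 0.6 + 1.4043 = 2.0043%.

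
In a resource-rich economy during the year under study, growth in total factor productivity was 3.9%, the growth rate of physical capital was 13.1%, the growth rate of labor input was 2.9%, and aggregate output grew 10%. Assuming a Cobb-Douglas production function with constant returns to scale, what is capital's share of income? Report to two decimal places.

Capital's share of income is 0.31.

gY = gA + α·gK + (1−α)·gL, so gY − gA − gL = α(gK − gL).
10 − 3.9 − 2.9 = α × (13.1 − 2.9).
3.2 = 10.2 α, so α = 0.3137.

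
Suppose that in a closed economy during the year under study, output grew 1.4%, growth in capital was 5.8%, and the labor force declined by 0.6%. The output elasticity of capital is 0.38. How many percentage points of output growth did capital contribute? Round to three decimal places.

2.204 percentage points

Contribution = share × growth = 0.38 × 5.8 = 2.204 pp.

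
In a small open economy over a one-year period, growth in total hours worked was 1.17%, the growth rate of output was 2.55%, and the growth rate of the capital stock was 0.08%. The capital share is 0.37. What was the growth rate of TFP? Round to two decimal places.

Labor's share = 1 − 0.37 = 0.63.
The capital stock: 0.37 × 0.08 = 0.0296 pp.
Total hours worked: 0.63 × 1.17 = 0.7371 pp.
TFP growth = 2.55 − 0.7667 = 1.7833%.

TFP growth was 1.78%.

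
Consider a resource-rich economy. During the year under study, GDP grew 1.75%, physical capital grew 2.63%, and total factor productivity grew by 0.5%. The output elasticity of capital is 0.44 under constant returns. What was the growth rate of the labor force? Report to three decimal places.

Labor's share = 1 − 0.44 = 0.56.
gY = gA + 0.44×2.63 + 0.56×g.
0.56×g = 1.75 − 0.5 − 1.1572 = 0.0928.
g = 0.0928 / 0.56 = 0.16571%.

The labor force grew 0.166%.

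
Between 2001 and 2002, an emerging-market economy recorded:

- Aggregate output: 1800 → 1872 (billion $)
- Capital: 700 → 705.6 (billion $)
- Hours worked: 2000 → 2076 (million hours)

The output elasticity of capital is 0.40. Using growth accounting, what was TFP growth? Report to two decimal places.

Aggregate output growth = (1872 − 1800) / 1800 = 4%.
Capital growth = (705.6 − 700) / 700 = 0.8%.
Hours worked growth = (2076 − 2000) / 2000 = 3.8%.
Labor's share = 1 − 0.4 = 0.6.
Capital: 0.4 × 0.8 = 0.32 pp.
Hours worked: 0.6 × 3.8 = 2.28 pp.
TFP growth = 4 − 2.6 = 1.4%.

1.40%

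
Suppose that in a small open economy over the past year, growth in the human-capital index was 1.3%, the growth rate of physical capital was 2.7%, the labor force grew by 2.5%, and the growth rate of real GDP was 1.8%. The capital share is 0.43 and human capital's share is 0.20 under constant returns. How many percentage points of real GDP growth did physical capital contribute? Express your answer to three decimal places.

Contribution = share × growth = 0.43 × 2.7 = 1.161 pp.

1.161 pp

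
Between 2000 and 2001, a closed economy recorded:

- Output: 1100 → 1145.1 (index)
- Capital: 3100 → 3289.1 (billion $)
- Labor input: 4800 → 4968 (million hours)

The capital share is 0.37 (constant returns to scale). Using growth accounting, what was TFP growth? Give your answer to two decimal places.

Output growth = (1145.1 − 1100) / 1100 = 4.1%.
Capital growth = (3289.1 − 3100) / 3100 = 6.1%.
Labor input growth = (4968 − 4800) / 4800 = 3.5%.
Labor's share = 1 − 0.37 = 0.63.
Capital: 0.37 × 6.1 = 2.257 pp.
Labor input: 0.63 × 3.5 = 2.205 pp.
TFP growth = 4.1 − 4.462 = -0.362%.

-0.36%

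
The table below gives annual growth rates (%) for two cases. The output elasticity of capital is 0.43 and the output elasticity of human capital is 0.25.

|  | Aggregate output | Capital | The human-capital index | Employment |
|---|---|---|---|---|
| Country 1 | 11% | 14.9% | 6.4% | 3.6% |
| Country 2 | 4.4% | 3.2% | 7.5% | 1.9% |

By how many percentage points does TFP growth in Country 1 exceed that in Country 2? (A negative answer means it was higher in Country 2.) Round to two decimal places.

Labor's share = 1 − 0.43 − 0.25 = 0.32.
Country 1: TFP = 11 − 6.407 − 1.6 − 1.152 = 1.841%.
Country 2: TFP = 4.4 − 1.376 − 1.875 − 0.608 = 0.541%.
Difference = 1.841 − (0.541) = 1.3 pp.

1.30 percentage points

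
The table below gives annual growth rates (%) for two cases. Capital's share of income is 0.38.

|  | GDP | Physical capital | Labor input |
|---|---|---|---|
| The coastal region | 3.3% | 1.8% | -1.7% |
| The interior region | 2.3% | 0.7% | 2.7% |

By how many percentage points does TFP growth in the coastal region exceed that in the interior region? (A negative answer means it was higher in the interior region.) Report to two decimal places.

Labor's share = 1 − 0.38 = 0.62.
The coastal region: TFP = 3.3 − 0.684 + 1.054 = 3.67%.
The interior region: TFP = 2.3 − 0.266 − 1.674 = 0.36%.
Difference = 3.67 − (0.36) = 3.31 pp.

3.31 percentage points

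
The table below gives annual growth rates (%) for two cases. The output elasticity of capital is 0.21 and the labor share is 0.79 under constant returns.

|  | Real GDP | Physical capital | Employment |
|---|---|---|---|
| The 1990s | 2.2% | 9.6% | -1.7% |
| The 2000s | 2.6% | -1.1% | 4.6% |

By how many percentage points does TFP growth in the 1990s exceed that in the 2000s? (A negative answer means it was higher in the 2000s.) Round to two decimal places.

2.33 percentage points

Labor's share = 1 − 0.21 = 0.79.
The 1990s: TFP = 2.2 − 2.016 + 1.343 = 1.527%.
The 2000s: TFP = 2.6 + 0.231 − 3.634 = -0.803%.
Difference = 1.527 − (-0.803) = 2.33 pp.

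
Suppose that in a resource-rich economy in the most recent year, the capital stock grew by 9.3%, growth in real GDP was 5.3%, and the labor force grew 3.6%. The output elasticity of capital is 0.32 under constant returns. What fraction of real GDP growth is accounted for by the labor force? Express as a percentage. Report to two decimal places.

The labor force accounted for 46.19% of growth.

Labor's share = 1 − 0.32 = 0.68.
The labor force contributed 0.68 × 3.6 = 2.448 pp.
Share of growth = 2.448 / 5.3 × 100 = 46.1887%.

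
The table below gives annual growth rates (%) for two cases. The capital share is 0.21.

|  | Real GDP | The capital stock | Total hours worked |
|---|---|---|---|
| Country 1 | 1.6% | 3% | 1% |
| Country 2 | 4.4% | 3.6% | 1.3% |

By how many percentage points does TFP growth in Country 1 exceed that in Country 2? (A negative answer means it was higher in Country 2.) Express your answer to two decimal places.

Labor's share = 1 − 0.21 = 0.79.
Country 1: TFP = 1.6 − 0.63 − 0.79 = 0.18%.
Country 2: TFP = 4.4 − 0.756 − 1.027 = 2.617%.
Difference = 0.18 − (2.617) = -2.437 pp.

-2.44 percentage points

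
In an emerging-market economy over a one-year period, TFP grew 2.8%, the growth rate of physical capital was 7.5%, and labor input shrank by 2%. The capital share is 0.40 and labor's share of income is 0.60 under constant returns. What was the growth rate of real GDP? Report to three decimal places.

Real GDP grew 4.600%.

Labor's share = 1 − 0.4 = 0.6.
Physical capital: 0.4 × 7.5 = 3 pp.
Labor input: 0.6 × (-2) = -1.2 pp.
Output growth = 2.8 + 1.8 = 4.6%.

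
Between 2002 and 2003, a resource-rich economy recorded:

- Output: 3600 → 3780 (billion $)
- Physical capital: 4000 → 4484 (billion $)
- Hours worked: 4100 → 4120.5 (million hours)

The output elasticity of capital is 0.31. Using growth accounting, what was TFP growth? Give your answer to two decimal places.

Output growth = (3780 − 3600) / 3600 = 5%.
Physical capital growth = (4484 − 4000) / 4000 = 12.1%.
Hours worked growth = (4120.5 − 4100) / 4100 = 0.5%.
Labor's share = 1 − 0.31 = 0.69.
Physical capital: 0.31 × 12.1 = 3.751 pp.
Hours worked: 0.69 × 0.5 = 0.345 pp.
TFP growth = 5 − 4.096 = 0.904%.

TFP grew 0.90%.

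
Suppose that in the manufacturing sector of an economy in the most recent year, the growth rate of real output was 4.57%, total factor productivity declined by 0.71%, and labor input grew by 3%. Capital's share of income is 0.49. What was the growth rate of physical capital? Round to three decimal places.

Physical capital grew 7.653%.

Labor's share = 1 − 0.49 = 0.51.
gY = gA + 0.51×3 + 0.49×g.
0.49×g = 4.57 + 0.71 − 1.53 = 3.75.
g = 3.75 / 0.49 = 7.65306%.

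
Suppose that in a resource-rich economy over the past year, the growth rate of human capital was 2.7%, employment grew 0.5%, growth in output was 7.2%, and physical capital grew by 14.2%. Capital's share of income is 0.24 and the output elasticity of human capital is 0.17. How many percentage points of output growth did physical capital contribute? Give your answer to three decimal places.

3.408 percentage points

Contribution = share × growth = 0.24 × 14.2 = 3.408 pp.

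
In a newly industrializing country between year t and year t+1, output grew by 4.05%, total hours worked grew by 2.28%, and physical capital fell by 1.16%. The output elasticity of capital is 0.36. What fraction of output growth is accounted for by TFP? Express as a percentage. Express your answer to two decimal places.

74.28%

Labor's share = 1 − 0.36 = 0.64.
Physical capital: 0.36 × (-1.16) = -0.4176 pp.
Total hours worked: 0.64 × 2.28 = 1.4592 pp.
TFP growth = 4.05 − 1.0416 = 3.0084%.
TFP share of growth = 3.0084 / 4.05 × 100 = 74.2815%.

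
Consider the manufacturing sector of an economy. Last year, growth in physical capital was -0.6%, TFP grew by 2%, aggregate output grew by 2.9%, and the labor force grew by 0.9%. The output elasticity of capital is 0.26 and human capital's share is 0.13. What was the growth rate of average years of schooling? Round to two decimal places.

Labor's share = 1 − 0.26 − 0.13 = 0.61.
gY = gA + 0.26×(-0.6) + 0.61×0.9 + 0.13×g.
0.13×g = 2.9 − 2 − 0.393 = 0.507.
g = 0.507 / 0.13 = 3.9%.

3.90%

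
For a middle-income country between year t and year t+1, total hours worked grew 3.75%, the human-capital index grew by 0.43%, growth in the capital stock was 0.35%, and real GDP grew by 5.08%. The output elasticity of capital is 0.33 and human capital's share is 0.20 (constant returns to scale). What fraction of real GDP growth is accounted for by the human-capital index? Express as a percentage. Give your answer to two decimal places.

The human-capital index contributed 0.2 × 0.43 = 0.086 pp.
Share of growth = 0.086 / 5.08 × 100 = 1.6929%.

1.69%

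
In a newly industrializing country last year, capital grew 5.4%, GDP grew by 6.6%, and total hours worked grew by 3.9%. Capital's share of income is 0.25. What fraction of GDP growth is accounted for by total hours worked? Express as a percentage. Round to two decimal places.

Labor's share = 1 − 0.25 = 0.75.
Total hours worked contributed 0.75 × 3.9 = 2.925 pp.
Share of growth = 2.925 / 6.6 × 100 = 44.3182%.

44.32%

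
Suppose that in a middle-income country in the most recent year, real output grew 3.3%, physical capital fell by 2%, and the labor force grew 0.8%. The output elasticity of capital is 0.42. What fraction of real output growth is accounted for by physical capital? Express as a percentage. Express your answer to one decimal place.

Physical capital contributed 0.42 × (-2) = -0.84 pp.
Share of growth = -0.84 / 3.3 × 100 = -25.455%.

Physical capital accounted for -25.5% of growth.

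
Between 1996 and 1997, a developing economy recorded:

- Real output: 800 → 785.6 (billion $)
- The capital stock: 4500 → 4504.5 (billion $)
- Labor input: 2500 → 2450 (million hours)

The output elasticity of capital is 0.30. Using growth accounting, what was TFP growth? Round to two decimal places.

-0.43%

Real output growth = (785.6 − 800) / 800 = -1.8%.
The capital stock growth = (4504.5 − 4500) / 4500 = 0.1%.
Labor input growth = (2450 − 2500) / 2500 = -2%.
Labor's share = 1 − 0.3 = 0.7.
The capital stock: 0.3 × 0.1 = 0.03 pp.
Labor input: 0.7 × (-2) = -1.4 pp.
TFP growth = -1.8 + 1.37 = -0.43%.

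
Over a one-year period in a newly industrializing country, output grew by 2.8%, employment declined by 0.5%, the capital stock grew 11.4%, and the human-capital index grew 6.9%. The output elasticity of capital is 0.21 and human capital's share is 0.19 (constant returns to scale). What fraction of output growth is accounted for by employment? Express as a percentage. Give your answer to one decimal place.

-10.7%

Labor's share = 1 − 0.21 − 0.19 = 0.6.
Employment contributed 0.6 × (-0.5) = -0.3 pp.
Share of growth = -0.3 / 2.8 × 100 = -10.714%.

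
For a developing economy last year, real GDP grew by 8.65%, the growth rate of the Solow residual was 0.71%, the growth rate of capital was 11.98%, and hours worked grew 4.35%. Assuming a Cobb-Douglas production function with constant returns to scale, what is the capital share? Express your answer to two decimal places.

gY = gA + α·gK + (1−α)·gL, so gY − gA − gL = α(gK − gL).
8.65 − 0.71 − 4.35 = α × (11.98 − 4.35).
3.59 = 7.63 α, so α = 0.4705.

0.47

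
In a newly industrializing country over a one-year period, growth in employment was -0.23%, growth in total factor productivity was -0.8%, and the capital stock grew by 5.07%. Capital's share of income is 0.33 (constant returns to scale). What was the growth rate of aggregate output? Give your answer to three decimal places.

Aggregate output growth was 0.719%.

Labor's share = 1 − 0.33 = 0.67.
The capital stock: 0.33 × 5.07 = 1.6731 pp.
Employment: 0.67 × (-0.23) = -0.1541 pp.
Output growth = -0.8 + 1.519 = 0.719%.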